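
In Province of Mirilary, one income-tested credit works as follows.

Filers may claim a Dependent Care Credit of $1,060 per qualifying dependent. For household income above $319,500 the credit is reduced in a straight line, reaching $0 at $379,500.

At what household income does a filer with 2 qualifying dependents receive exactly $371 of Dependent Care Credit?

Full credit = 2 × $1,060 = $2,120.
$371 is 371/2,120 of the full $2,120, so 1,749/2,120 of the $60,000 range has been used: income = $319,500 + $60,000 × 1,749/2,120 = $369,000.

$369,000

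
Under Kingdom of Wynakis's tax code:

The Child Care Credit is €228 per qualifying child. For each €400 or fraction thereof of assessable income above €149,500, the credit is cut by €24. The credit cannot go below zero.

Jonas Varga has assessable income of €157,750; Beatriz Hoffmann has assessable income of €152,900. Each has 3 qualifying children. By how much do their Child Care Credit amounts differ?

€288

Jonas (€157,750): Child Care Credit: base = 3 × €228 = €684. income exceeds €149,500 by €8,250, which is 21 full-or-partial €400 increments; reduction = 21 × €24 = €504, leaving €180.
Beatriz (€152,900): Child Care Credit: base = 3 × €228 = €684. income exceeds €149,500 by €3,400, which is 9 full-or-partial €400 increments; reduction = 9 × €24 = €216, leaving €468.
Difference: |€180 − €468| = €288.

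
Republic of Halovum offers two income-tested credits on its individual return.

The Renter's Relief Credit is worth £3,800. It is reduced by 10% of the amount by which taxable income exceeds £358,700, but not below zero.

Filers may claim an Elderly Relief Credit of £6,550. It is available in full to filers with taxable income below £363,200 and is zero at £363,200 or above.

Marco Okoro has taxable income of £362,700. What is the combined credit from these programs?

Renter's Relief Credit: 10% of the £4,000 excess over £358,700 is £400; credit = £3,800 − £400 = £3,400.
Elderly Relief Credit: £362,700 is below the £363,200 cutoff, so the full £6,550 applies.
Total: £3,400 + £6,550 = £9,950.

£9,950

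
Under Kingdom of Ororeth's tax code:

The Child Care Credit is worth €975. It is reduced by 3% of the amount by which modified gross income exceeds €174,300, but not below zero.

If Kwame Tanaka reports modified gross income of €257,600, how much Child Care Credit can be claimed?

Child Care Credit: 3% of the €83,300 excess over €174,300 is €2,499 ≥ base, so the credit is €0.

€0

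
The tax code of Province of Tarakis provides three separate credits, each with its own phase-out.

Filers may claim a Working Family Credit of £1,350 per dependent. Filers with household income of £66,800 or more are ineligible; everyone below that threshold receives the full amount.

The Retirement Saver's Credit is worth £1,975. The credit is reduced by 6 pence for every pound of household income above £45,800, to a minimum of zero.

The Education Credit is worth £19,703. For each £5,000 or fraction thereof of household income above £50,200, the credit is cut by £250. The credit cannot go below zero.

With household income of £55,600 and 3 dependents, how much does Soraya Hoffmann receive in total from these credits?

Working Family Credit: base = 3 × £1,350 = £4,050. £55,600 is below the £66,800 cutoff, so the full £4,050 applies.
Retirement Saver's Credit: 6% of the £9,800 excess over £45,800 is £588; credit = £1,975 − £588 = £1,387.
Education Credit: income exceeds £50,200 by £5,400, which is 2 full-or-partial £5,000 increments; reduction = 2 × £250 = £500, leaving £19,203.
Total: £4,050 + £1,387 + £19,203 = £24,640.

£24,640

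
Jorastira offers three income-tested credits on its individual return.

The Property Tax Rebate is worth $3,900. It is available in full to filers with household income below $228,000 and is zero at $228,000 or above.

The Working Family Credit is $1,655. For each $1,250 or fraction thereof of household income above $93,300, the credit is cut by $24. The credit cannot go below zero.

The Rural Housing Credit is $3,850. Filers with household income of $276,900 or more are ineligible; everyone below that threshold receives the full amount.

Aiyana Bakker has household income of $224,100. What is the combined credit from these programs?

$7,750

Property Tax Rebate: $224,100 is below the $228,000 cutoff, so the full $3,900 applies.
Working Family Credit: income exceeds $93,300 by $130,800 → 105 increments × $24 = $2,520 ≥ base, so the credit is $0.
Rural Housing Credit: $224,100 is below the $276,900 cutoff, so the full $3,850 applies.
Total: $3,900 + $0 + $3,850 = $7,750.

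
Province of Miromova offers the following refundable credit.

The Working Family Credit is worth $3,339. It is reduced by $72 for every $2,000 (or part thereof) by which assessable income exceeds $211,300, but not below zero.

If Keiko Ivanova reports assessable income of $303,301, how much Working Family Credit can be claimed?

$0

Working Family Credit: income exceeds $211,300 by $92,001 → 47 increments × $72 = $3,384 ≥ base, so the credit is $0.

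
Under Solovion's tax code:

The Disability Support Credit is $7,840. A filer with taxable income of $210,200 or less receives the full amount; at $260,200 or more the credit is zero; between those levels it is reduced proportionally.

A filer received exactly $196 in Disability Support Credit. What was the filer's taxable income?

$258,950

$196 is 196/7,840 of the full $7,840, so 7,644/7,840 of the $50,000 range has been used: income = $210,200 + $50,000 × 7,644/7,840 = $258,950.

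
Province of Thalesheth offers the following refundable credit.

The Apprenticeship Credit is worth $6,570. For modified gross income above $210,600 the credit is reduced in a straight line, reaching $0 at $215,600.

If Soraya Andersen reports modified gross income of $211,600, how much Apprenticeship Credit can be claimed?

Apprenticeship Credit: $211,600 is $1,000 into a $5,000 phase-out range, leaving 4,000/5,000 of the credit: $6,570 × 4,000/5,000 = $5,256.

$5,256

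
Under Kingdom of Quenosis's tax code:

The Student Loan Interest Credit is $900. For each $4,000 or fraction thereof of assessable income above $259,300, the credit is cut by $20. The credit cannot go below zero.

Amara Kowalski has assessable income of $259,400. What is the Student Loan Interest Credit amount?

Student Loan Interest Credit: income exceeds $259,300 by $100, which is 1 full-or-partial $4,000 increment; reduction = 1 × $20 = $20, leaving $880.

$880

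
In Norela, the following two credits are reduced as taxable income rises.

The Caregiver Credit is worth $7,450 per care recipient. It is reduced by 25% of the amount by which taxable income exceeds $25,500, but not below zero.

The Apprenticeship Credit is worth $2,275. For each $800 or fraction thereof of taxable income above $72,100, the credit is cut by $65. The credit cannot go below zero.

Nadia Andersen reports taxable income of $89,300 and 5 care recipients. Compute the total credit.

Caregiver Credit: base = 5 × $7,450 = $37,250. 25% of the $63,800 excess over $25,500 is $15,950; credit = $37,250 − $15,950 = $21,300.
Apprenticeship Credit: income exceeds $72,100 by $17,200, which is 22 full-or-partial $800 increments; reduction = 22 × $65 = $1,430, leaving $845.
Total: $21,300 + $845 = $22,145.

$22,145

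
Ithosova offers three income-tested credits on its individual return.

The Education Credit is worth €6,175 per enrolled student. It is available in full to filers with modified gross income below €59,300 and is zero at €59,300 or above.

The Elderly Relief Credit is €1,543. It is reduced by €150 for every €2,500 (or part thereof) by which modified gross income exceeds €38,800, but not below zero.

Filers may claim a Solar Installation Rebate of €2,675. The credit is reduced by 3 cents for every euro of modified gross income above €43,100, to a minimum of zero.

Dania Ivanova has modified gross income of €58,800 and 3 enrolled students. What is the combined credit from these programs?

Education Credit: base = 3 × €6,175 = €18,525. €58,800 is below the €59,300 cutoff, so the full €18,525 applies.
Elderly Relief Credit: income exceeds €38,800 by €20,000, which is 8 full-or-partial €2,500 increments; reduction = 8 × €150 = €1,200, leaving €343.
Solar Installation Rebate: 3% of the €15,700 excess over €43,100 is €471; credit = €2,675 − €471 = €2,204.
Total: €18,525 + €343 + €2,204 = €21,072.

€21,072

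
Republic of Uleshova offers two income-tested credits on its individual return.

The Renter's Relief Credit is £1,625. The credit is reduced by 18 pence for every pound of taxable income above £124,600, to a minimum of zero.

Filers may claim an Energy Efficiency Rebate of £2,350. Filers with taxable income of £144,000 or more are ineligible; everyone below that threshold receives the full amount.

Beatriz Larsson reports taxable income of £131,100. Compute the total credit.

Renter's Relief Credit: 18% of the £6,500 excess over £124,600 is £1,170; credit = £1,625 − £1,170 = £455.
Energy Efficiency Rebate: £131,100 is below the £144,000 cutoff, so the full £2,350 applies.
Total: £455 + £2,350 = £2,805.

£2,805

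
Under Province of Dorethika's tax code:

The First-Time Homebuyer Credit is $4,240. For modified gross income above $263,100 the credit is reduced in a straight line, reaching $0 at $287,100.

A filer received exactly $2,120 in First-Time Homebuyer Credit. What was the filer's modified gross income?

$2,120 is 2,120/4,240 of the full $4,240, so 2,120/4,240 of the $24,000 range has been used: income = $263,100 + $24,000 × 2,120/4,240 = $275,100.

$275,100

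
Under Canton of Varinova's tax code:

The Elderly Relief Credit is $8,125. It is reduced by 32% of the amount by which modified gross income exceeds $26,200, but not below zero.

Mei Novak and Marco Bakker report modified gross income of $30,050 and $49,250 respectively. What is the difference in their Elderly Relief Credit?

Mei ($30,050): Elderly Relief Credit: 32% of the $3,850 excess over $26,200 is $1,232; credit = $8,125 − $1,232 = $6,893.
Marco ($49,250): Elderly Relief Credit: 32% of the $23,050 excess over $26,200 is $7,376; credit = $8,125 − $7,376 = $749.
Difference: |$6,893 − $749| = $6,144.

$6,144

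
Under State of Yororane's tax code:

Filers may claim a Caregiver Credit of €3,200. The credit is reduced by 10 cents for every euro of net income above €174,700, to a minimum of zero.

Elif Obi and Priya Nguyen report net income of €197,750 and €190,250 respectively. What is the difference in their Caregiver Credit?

€750

Elif (€197,750): Caregiver Credit: 10% of the €23,050 excess over €174,700 is €2,305; credit = €3,200 − €2,305 = €895.
Priya (€190,250): Caregiver Credit: 10% of the €15,550 excess over €174,700 is €1,555; credit = €3,200 − €1,555 = €1,645.
Difference: |€895 − €1,645| = €750.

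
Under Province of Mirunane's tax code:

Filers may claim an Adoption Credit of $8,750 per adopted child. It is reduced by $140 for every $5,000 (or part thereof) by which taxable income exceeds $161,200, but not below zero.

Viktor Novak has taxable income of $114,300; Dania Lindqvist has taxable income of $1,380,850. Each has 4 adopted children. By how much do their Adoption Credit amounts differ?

Viktor ($114,300): Adoption Credit: base = 4 × $8,750 = $35,000. $114,300 is at or below the $161,200 threshold, so the full $35,000 applies.
Dania ($1,380,850): Adoption Credit: base = 4 × $8,750 = $35,000. income exceeds $161,200 by $1,219,650, which is 244 full-or-partial $5,000 increments; reduction = 244 × $140 = $34,160, leaving $840.
Difference: |$35,000 − $840| = $34,160.

$34,160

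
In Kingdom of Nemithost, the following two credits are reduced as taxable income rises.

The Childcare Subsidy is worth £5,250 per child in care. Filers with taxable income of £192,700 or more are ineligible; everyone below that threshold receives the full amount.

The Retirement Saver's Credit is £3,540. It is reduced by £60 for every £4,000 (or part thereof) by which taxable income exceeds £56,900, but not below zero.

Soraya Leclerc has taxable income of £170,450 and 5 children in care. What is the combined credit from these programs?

Childcare Subsidy: base = 5 × £5,250 = £26,250. £170,450 is below the £192,700 cutoff, so the full £26,250 applies.
Retirement Saver's Credit: income exceeds £56,900 by £113,550, which is 29 full-or-partial £4,000 increments; reduction = 29 × £60 = £1,740, leaving £1,800.
Total: £26,250 + £1,800 = £28,050.

£28,050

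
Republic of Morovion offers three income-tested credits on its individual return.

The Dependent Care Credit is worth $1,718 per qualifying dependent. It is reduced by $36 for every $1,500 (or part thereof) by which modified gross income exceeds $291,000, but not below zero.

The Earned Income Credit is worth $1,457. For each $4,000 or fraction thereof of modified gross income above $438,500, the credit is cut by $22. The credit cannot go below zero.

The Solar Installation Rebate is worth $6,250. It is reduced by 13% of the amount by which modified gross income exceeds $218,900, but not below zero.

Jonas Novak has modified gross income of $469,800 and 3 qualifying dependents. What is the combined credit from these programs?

Dependent Care Credit: base = 3 × $1,718 = $5,154. income exceeds $291,000 by $178,800, which is 120 full-or-partial $1,500 increments; reduction = 120 × $36 = $4,320, leaving $834.
Earned Income Credit: income exceeds $438,500 by $31,300, which is 8 full-or-partial $4,000 increments; reduction = 8 × $22 = $176, leaving $1,281.
Solar Installation Rebate: 13% of the $250,900 excess over $218,900 is $32,617 ≥ base, so the credit is $0.
Total: $834 + $1,281 + $0 = $2,115.

$2,115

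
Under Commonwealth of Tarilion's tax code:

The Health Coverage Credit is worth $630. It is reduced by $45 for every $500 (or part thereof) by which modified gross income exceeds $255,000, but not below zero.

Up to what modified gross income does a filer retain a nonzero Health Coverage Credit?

$261,500

After 13 increments the reduction is 13 × $45 = $585, leaving $45; one more increment wipes it out. Increment 13 ends at excess 13 × $500 = $6,500, so the highest qualifying income is $255,000 + $6,500 = $261,500.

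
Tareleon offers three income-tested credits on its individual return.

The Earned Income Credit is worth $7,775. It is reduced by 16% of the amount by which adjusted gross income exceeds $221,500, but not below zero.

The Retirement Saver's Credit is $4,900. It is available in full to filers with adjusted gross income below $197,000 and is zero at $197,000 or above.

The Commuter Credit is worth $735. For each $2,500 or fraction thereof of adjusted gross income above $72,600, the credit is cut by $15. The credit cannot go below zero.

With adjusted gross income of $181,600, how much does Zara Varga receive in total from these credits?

Earned Income Credit: $181,600 is at or below the $221,500 threshold, so the full $7,775 applies.
Retirement Saver's Credit: $181,600 is below the $197,000 cutoff, so the full $4,900 applies.
Commuter Credit: income exceeds $72,600 by $109,000, which is 44 full-or-partial $2,500 increments; reduction = 44 × $15 = $660, leaving $75.
Total: $7,775 + $4,900 + $75 = $12,750.

$12,750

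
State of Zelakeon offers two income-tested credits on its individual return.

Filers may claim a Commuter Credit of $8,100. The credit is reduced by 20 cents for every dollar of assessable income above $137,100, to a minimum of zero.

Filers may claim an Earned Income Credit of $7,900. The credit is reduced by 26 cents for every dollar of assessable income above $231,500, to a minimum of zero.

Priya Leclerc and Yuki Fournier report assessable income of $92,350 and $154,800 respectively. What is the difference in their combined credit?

Priya ($92,350): Commuter Credit: $92,350 is at or below the $137,100 threshold, so the full $8,100 applies. Earned Income Credit: $92,350 is at or below the $231,500 threshold, so the full $7,900 applies. total $8,100 + $7,900 = $16,000
Yuki ($154,800): Commuter Credit: 20% of the $17,700 excess over $137,100 is $3,540; credit = $8,100 − $3,540 = $4,560. Earned Income Credit: $154,800 is at or below the $231,500 threshold, so the full $7,900 applies. total $4,560 + $7,900 = $12,460
Difference: |$16,000 − $12,460| = $3,540.

$3,540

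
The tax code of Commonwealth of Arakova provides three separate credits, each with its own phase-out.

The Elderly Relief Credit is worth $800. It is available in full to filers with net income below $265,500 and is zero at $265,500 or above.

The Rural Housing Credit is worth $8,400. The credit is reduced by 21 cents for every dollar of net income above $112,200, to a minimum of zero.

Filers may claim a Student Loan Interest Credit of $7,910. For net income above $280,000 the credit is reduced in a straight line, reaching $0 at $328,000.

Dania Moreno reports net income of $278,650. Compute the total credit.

$7,910

Elderly Relief Credit: $278,650 meets or exceeds the $265,500 cutoff, so the credit is $0.
Rural Housing Credit: 21% of the $166,450 excess over $112,200 is $34,954.50 ≥ base, so the credit is $0.
Student Loan Interest Credit: $278,650 is at or below the $280,000 threshold, so the full $7,910 applies.
Total: $0 + $0 + $7,910 = $7,910.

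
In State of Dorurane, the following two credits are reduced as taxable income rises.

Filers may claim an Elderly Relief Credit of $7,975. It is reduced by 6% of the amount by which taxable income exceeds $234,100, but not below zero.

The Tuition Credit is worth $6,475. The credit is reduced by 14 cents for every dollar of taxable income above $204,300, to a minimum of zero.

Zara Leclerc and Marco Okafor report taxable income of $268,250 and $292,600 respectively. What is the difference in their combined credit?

$1,461

Zara ($268,250): Elderly Relief Credit: 6% of the $34,150 excess over $234,100 is $2,049; credit = $7,975 − $2,049 = $5,926. Tuition Credit: 14% of the $63,950 excess over $204,300 is $8,953 ≥ base, so the credit is $0. total $5,926 + $0 = $5,926
Marco ($292,600): Elderly Relief Credit: 6% of the $58,500 excess over $234,100 is $3,510; credit = $7,975 − $3,510 = $4,465. Tuition Credit: 14% of the $88,300 excess over $204,300 is $12,362 ≥ base, so the credit is $0. total $4,465 + $0 = $4,465
Difference: |$5,926 − $4,465| = $1,461.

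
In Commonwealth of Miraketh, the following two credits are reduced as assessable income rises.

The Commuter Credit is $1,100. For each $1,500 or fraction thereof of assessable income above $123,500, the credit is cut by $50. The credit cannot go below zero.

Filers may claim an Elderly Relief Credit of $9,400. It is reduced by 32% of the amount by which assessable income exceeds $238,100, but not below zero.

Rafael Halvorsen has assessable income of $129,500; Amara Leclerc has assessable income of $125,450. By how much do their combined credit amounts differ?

Rafael ($129,500): Commuter Credit: income exceeds $123,500 by $6,000, which is 4 full-or-partial $1,500 increments; reduction = 4 × $50 = $200, leaving $900. Elderly Relief Credit: $129,500 is at or below the $238,100 threshold, so the full $9,400 applies. total $900 + $9,400 = $10,300
Amara ($125,450): Commuter Credit: income exceeds $123,500 by $1,950, which is 2 full-or-partial $1,500 increments; reduction = 2 × $50 = $100, leaving $1,000. Elderly Relief Credit: $125,450 is at or below the $238,100 threshold, so the full $9,400 applies. total $1,000 + $9,400 = $10,400
Difference: |$10,300 − $10,400| = $100.

$100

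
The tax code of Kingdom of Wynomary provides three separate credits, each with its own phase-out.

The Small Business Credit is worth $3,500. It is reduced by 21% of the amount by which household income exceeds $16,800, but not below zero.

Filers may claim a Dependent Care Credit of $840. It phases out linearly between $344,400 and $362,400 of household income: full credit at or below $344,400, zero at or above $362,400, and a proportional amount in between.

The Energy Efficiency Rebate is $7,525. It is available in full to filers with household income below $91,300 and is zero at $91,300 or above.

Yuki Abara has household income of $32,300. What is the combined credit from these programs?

$8,610

Small Business Credit: 21% of the $15,500 excess over $16,800 is $3,255; credit = $3,500 − $3,255 = $245.
Dependent Care Credit: $32,300 is at or below the $344,400 threshold, so the full $840 applies.
Energy Efficiency Rebate: $32,300 is below the $91,300 cutoff, so the full $7,525 applies.
Total: $245 + $840 + $7,525 = $8,610.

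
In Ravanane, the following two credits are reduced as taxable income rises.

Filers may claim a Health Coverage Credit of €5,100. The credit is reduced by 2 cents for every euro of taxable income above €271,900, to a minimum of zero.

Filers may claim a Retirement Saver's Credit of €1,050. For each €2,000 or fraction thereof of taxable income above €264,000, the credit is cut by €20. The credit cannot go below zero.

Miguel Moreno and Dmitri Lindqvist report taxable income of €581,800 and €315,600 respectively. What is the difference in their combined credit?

Miguel (€581,800): Health Coverage Credit: 2% of the €309,900 excess over €271,900 is €6,198 ≥ base, so the credit is €0. Retirement Saver's Credit: income exceeds €264,000 by €317,800 → 159 increments × €20 = €3,180 ≥ base, so the credit is €0. total €0 + €0 = €0
Dmitri (€315,600): Health Coverage Credit: 2% of the €43,700 excess over €271,900 is €874; credit = €5,100 − €874 = €4,226. Retirement Saver's Credit: income exceeds €264,000 by €51,600, which is 26 full-or-partial €2,000 increments; reduction = 26 × €20 = €520, leaving €530. total €4,226 + €530 = €4,756
Difference: |€0 − €4,756| = €4,756.

€4,756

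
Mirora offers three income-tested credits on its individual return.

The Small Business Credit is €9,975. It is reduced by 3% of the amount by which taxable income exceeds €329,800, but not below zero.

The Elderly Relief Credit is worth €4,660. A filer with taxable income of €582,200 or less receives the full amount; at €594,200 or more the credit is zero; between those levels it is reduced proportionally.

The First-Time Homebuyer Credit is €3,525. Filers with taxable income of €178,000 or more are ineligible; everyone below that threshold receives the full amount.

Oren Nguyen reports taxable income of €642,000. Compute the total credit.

€609

Small Business Credit: 3% of the €312,200 excess over €329,800 is €9,366; credit = €9,975 − €9,366 = €609.
Elderly Relief Credit: €642,000 is at or above €594,200, so the credit is €0.
First-Time Homebuyer Credit: €642,000 meets or exceeds the €178,000 cutoff, so the credit is €0.
Total: €609 + €0 + €0 = €609.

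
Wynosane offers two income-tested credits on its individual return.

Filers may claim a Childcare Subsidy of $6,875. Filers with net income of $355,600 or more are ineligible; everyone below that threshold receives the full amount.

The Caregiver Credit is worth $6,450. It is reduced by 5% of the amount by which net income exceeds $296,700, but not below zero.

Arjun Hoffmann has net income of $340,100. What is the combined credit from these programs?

$11,155

Childcare Subsidy: $340,100 is below the $355,600 cutoff, so the full $6,875 applies.
Caregiver Credit: 5% of the $43,400 excess over $296,700 is $2,170; credit = $6,450 − $2,170 = $4,280.
Total: $6,875 + $4,280 = $11,155.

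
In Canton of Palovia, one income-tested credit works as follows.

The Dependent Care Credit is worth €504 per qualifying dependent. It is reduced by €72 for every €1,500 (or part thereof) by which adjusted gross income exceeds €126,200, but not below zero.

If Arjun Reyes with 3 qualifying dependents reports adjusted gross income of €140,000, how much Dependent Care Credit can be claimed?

€792

Dependent Care Credit: base = 3 × €504 = €1,512. income exceeds €126,200 by €13,800, which is 10 full-or-partial €1,500 increments; reduction = 10 × €72 = €720, leaving €792.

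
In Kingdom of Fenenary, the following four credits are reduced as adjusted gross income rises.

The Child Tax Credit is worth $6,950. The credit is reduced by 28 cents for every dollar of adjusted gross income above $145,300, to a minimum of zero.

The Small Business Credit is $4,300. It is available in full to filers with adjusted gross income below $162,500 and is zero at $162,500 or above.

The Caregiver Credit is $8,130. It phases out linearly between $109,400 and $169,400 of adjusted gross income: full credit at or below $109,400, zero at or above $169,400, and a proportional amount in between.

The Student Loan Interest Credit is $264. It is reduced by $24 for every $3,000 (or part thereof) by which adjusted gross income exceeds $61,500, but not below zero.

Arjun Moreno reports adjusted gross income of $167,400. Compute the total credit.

Child Tax Credit: 28% of the $22,100 excess over $145,300 is $6,188; credit = $6,950 − $6,188 = $762.
Small Business Credit: $167,400 meets or exceeds the $162,500 cutoff, so the credit is $0.
Caregiver Credit: $167,400 is $58,000 into a $60,000 phase-out range, leaving 2,000/60,000 of the credit: $8,130 × 2,000/60,000 = $271.
Student Loan Interest Credit: income exceeds $61,500 by $105,900 → 36 increments × $24 = $864 ≥ base, so the credit is $0.
Total: $762 + $0 + $271 + $0 = $1,033.

$1,033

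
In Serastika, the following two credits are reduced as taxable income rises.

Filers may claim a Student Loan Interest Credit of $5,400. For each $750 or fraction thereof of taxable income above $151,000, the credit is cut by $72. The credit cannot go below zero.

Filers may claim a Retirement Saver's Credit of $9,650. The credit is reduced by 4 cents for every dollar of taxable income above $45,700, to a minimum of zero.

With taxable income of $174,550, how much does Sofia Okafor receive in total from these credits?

Student Loan Interest Credit: income exceeds $151,000 by $23,550, which is 32 full-or-partial $750 increments; reduction = 32 × $72 = $2,304, leaving $3,096.
Retirement Saver's Credit: 4% of the $128,850 excess over $45,700 is $5,154; credit = $9,650 − $5,154 = $4,496.
Total: $3,096 + $4,496 = $7,592.

$7,592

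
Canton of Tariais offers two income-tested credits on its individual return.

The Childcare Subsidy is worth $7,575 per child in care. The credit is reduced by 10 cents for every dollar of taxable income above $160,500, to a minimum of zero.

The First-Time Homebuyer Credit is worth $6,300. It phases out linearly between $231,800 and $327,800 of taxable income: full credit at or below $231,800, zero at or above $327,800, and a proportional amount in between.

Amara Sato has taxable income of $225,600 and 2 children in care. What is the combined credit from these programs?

Childcare Subsidy: base = 2 × $7,575 = $15,150. 10% of the $65,100 excess over $160,500 is $6,510; credit = $15,150 − $6,510 = $8,640.
First-Time Homebuyer Credit: $225,600 is at or below the $231,800 threshold, so the full $6,300 applies.
Total: $8,640 + $6,300 = $14,940.

$14,940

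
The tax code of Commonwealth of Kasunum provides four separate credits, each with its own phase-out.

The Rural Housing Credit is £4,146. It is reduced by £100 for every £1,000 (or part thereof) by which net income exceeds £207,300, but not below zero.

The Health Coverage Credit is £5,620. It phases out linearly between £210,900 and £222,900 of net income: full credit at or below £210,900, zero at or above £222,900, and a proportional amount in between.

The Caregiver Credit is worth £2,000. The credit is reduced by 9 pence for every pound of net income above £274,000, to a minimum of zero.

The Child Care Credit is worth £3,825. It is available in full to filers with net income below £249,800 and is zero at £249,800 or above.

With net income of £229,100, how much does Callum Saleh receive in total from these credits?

Rural Housing Credit: income exceeds £207,300 by £21,800, which is 22 full-or-partial £1,000 increments; reduction = 22 × £100 = £2,200, leaving £1,946.
Health Coverage Credit: £229,100 is at or above £222,900, so the credit is £0.
Caregiver Credit: £229,100 is at or below the £274,000 threshold, so the full £2,000 applies.
Child Care Credit: £229,100 is below the £249,800 cutoff, so the full £3,825 applies.
Total: £1,946 + £0 + £2,000 + £3,825 = £7,771.

£7,771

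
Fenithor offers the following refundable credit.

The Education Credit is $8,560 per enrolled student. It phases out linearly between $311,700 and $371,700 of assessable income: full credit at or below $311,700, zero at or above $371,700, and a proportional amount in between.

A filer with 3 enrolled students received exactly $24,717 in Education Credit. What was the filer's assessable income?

$313,950

Full credit = 3 × $8,560 = $25,680.
$24,717 is 24,717/25,680 of the full $25,680, so 963/25,680 of the $60,000 range has been used: income = $311,700 + $60,000 × 963/25,680 = $313,950.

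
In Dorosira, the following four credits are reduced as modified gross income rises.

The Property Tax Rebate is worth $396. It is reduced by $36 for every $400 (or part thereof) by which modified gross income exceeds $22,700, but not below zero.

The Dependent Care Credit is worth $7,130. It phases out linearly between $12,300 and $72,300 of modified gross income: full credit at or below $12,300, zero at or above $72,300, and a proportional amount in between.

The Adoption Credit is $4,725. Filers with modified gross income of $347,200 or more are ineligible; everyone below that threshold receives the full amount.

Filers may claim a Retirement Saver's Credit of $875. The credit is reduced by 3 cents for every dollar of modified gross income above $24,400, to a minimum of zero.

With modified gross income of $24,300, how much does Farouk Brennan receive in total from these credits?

$11,556

Property Tax Rebate: income exceeds $22,700 by $1,600, which is 4 full-or-partial $400 increments; reduction = 4 × $36 = $144, leaving $252.
Dependent Care Credit: $24,300 is $12,000 into a $60,000 phase-out range, leaving 48,000/60,000 of the credit: $7,130 × 48,000/60,000 = $5,704.
Adoption Credit: $24,300 is below the $347,200 cutoff, so the full $4,725 applies.
Retirement Saver's Credit: $24,300 is at or below the $24,400 threshold, so the full $875 applies.
Total: $252 + $5,704 + $4,725 + $875 = $11,556.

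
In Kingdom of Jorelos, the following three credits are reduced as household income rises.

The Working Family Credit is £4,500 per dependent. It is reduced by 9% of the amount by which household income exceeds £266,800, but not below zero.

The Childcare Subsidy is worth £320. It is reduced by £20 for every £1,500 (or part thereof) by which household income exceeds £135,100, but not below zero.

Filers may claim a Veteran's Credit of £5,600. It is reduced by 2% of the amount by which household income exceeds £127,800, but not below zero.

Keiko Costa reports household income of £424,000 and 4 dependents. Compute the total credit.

£3,852

Working Family Credit: base = 4 × £4,500 = £18,000. 9% of the £157,200 excess over £266,800 is £14,148; credit = £18,000 − £14,148 = £3,852.
Childcare Subsidy: income exceeds £135,100 by £288,900 → 193 increments × £20 = £3,860 ≥ base, so the credit is £0.
Veteran's Credit: 2% of the £296,200 excess over £127,800 is £5,924 ≥ base, so the credit is £0.
Total: £3,852 + £0 + £0 = £3,852.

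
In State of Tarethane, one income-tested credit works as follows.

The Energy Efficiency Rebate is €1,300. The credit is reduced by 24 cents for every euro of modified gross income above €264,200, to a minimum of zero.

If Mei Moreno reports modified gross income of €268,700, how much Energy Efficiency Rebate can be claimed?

Energy Efficiency Rebate: 24% of the €4,500 excess over €264,200 is €1,080; credit = €1,300 − €1,080 = €220.

€220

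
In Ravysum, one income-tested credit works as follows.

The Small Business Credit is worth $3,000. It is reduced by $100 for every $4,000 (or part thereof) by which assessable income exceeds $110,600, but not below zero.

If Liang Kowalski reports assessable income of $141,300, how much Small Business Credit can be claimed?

$2,200

Small Business Credit: income exceeds $110,600 by $30,700, which is 8 full-or-partial $4,000 increments; reduction = 8 × $100 = $800, leaving $2,200.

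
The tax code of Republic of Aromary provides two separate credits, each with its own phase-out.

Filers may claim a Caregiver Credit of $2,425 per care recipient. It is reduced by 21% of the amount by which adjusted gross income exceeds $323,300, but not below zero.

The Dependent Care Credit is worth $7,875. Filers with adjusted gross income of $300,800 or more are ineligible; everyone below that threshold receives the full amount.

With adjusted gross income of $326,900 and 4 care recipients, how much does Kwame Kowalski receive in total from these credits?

Caregiver Credit: base = 4 × $2,425 = $9,700. 21% of the $3,600 excess over $323,300 is $756; credit = $9,700 − $756 = $8,944.
Dependent Care Credit: $326,900 meets or exceeds the $300,800 cutoff, so the credit is $0.
Total: $8,944 + $0 = $8,944.

$8,944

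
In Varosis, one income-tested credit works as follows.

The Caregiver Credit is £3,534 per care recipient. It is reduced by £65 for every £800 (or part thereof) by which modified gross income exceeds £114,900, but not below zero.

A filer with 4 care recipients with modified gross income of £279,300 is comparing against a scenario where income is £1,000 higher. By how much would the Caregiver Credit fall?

£65

At £279,300 — base = 4 × £3,534 = £14,136. income exceeds £114,900 by £164,400, which is 206 full-or-partial £800 increments; reduction = 206 × £65 = £13,390, leaving £746.
At £280,300 — base = 4 × £3,534 = £14,136. income exceeds £114,900 by £165,400, which is 207 full-or-partial £800 increments; reduction = 207 × £65 = £13,455, leaving £681.
Lost: £746 − £681 = £65.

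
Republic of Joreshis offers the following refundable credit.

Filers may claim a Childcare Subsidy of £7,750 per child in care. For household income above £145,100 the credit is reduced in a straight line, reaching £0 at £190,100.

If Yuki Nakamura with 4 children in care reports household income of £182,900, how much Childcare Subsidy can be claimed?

£4,960

Childcare Subsidy: base = 4 × £7,750 = £31,000. £182,900 is £37,800 into a £45,000 phase-out range, leaving 7,200/45,000 of the credit: £31,000 × 7,200/45,000 = £4,960.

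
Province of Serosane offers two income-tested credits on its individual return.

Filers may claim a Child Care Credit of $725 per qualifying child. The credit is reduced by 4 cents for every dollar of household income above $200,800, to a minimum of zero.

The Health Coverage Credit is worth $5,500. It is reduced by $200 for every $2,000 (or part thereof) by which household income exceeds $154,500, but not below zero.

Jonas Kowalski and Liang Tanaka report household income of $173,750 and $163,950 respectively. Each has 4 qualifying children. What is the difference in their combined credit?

$1,000

Jonas ($173,750): Child Care Credit: base = 4 × $725 = $2,900. $173,750 is at or below the $200,800 threshold, so the full $2,900 applies. Health Coverage Credit: income exceeds $154,500 by $19,250, which is 10 full-or-partial $2,000 increments; reduction = 10 × $200 = $2,000, leaving $3,500. total $2,900 + $3,500 = $6,400
Liang ($163,950): Child Care Credit: base = 4 × $725 = $2,900. $163,950 is at or below the $200,800 threshold, so the full $2,900 applies. Health Coverage Credit: income exceeds $154,500 by $9,450, which is 5 full-or-partial $2,000 increments; reduction = 5 × $200 = $1,000, leaving $4,500. total $2,900 + $4,500 = $7,400
Difference: |$6,400 − $7,400| = $1,000.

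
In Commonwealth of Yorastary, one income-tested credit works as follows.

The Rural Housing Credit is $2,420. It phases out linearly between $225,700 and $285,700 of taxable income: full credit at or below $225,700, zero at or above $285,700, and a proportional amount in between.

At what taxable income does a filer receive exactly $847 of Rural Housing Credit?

$847 is 847/2,420 of the full $2,420, so 1,573/2,420 of the $60,000 range has been used: income = $225,700 + $60,000 × 1,573/2,420 = $264,700.

$264,700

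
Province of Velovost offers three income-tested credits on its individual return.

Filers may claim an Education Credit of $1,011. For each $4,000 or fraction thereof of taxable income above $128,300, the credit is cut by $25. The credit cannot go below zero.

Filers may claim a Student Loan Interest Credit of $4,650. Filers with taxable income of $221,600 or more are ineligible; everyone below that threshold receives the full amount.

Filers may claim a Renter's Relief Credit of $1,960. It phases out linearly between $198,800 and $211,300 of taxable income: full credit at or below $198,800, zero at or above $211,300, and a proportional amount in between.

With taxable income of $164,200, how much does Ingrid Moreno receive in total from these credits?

$7,396

Education Credit: income exceeds $128,300 by $35,900, which is 9 full-or-partial $4,000 increments; reduction = 9 × $25 = $225, leaving $786.
Student Loan Interest Credit: $164,200 is below the $221,600 cutoff, so the full $4,650 applies.
Renter's Relief Credit: $164,200 is at or below the $198,800 threshold, so the full $1,960 applies.
Total: $786 + $4,650 + $1,960 = $7,396.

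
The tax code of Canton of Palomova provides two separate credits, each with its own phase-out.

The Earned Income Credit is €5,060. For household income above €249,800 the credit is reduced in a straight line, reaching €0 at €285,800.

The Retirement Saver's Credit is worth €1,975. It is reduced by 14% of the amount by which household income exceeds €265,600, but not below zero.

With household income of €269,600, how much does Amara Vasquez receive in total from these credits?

€3,692

Earned Income Credit: €269,600 is €19,800 into a €36,000 phase-out range, leaving 16,200/36,000 of the credit: €5,060 × 16,200/36,000 = €2,277.
Retirement Saver's Credit: 14% of the €4,000 excess over €265,600 is €560; credit = €1,975 − €560 = €1,415.
Total: €2,277 + €1,415 = €3,692.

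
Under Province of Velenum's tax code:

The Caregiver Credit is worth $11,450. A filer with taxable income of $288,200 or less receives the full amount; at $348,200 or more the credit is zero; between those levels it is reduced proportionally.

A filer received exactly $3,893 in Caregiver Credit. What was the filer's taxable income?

$327,800

$3,893 is 3,893/11,450 of the full $11,450, so 7,557/11,450 of the $60,000 range has been used: income = $288,200 + $60,000 × 7,557/11,450 = $327,800.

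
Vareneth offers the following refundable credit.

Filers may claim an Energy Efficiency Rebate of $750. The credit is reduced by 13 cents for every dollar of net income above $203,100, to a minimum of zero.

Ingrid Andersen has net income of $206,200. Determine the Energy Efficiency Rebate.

Energy Efficiency Rebate: 13% of the $3,100 excess over $203,100 is $403; credit = $750 − $403 = $347.

$347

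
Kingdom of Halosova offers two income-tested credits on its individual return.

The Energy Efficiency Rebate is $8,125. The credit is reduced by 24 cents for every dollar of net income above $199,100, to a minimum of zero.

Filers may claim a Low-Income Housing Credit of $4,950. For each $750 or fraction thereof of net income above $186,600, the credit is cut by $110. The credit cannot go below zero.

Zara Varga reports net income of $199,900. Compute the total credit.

Energy Efficiency Rebate: 24% of the $800 excess over $199,100 is $192; credit = $8,125 − $192 = $7,933.
Low-Income Housing Credit: income exceeds $186,600 by $13,300, which is 18 full-or-partial $750 increments; reduction = 18 × $110 = $1,980, leaving $2,970.
Total: $7,933 + $2,970 = $10,903.

$10,903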